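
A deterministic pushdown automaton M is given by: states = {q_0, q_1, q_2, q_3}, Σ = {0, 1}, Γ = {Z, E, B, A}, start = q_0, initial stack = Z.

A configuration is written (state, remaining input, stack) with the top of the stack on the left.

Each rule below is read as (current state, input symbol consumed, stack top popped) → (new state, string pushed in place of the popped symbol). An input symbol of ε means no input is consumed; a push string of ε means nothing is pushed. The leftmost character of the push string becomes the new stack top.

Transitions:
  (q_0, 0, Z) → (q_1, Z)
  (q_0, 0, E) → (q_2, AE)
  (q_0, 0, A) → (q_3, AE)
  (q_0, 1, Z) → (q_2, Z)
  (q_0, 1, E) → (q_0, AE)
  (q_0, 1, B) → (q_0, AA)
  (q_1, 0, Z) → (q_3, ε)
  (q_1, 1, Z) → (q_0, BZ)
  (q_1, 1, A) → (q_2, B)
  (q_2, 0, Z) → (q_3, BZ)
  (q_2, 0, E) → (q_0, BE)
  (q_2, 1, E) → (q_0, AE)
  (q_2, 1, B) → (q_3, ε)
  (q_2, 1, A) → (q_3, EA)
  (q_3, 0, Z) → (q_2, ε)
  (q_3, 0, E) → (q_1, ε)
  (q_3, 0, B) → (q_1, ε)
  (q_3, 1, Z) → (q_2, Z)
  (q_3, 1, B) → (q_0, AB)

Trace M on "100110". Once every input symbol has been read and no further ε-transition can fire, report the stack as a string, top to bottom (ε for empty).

AEAZ

(q_0, 100110, Z)
  read 1, top Z: go to q_2, push Z → (q_2, 00110, Z)
  read 0, top Z: go to q_3, push BZ → (q_3, 0110, BZ)
  read 0, top B: go to q_1, push ε → (q_1, 110, Z)
  read 1, top Z: go to q_0, push BZ → (q_0, 10, BZ)
  read 1, top B: go to q_0, push AA → (q_0, 0, AAZ)
  read 0, top A: go to q_3, push AE → (q_3, ε, AEAZ)
All input consumed in state q_3 with stack AEAZ.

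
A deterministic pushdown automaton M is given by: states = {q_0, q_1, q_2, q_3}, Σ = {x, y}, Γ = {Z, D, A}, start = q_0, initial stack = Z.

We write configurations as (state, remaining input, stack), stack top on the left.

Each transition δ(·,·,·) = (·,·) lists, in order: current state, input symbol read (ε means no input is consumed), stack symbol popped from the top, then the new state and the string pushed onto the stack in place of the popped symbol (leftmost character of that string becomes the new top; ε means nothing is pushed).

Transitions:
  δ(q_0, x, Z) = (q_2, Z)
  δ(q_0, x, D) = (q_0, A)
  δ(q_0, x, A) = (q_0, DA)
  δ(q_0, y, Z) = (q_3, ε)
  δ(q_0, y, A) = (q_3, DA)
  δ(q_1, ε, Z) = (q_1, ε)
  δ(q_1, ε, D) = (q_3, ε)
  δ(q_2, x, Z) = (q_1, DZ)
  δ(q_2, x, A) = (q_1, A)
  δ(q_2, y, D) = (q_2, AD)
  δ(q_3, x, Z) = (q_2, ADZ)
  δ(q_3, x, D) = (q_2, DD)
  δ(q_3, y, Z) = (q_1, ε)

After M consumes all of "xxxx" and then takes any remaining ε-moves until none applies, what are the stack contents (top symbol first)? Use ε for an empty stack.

ADZ

(q_0, xxxx, Z)
  read x, top Z: go to q_2, push Z → (q_2, xxx, Z)
  read x, top Z: go to q_1, push DZ → (q_1, xx, DZ)
  ε-move, top D: go to q_3, push ε → (q_3, xx, Z)
  read x, top Z: go to q_2, push ADZ → (q_2, x, ADZ)
  read x, top A: go to q_1, push A → (q_1, ε, ADZ)
All input consumed in state q_1 with stack ADZ.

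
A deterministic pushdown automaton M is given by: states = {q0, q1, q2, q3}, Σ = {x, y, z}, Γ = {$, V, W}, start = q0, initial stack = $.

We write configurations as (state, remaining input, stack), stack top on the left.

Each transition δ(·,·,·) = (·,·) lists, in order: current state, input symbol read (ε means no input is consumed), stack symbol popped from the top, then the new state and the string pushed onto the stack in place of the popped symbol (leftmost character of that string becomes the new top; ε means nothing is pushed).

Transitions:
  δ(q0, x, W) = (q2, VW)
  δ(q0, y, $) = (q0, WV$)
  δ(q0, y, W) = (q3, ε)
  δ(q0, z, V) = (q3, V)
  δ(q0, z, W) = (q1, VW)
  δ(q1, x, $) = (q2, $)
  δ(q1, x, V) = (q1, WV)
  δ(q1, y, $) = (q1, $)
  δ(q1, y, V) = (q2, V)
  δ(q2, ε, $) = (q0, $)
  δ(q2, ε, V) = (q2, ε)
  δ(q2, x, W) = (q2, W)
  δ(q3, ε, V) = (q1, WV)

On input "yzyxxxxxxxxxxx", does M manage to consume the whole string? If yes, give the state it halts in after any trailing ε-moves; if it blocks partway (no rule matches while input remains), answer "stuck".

q2

(q0, yzyxxxxxxxxxxx, $)
  read y, top $: go to q0, push WV$ → (q0, zyxxxxxxxxxxx, WV$)
  read z, top W: go to q1, push VW → (q1, yxxxxxxxxxxx, VWV$)
  read y, top V: go to q2, push V → (q2, xxxxxxxxxxx, VWV$)
  ε-move, top V: go to q2, push ε → (q2, xxxxxxxxxxx, WV$)
  read x, top W: go to q2, push W → (q2, xxxxxxxxxx, WV$)
  read x, top W: go to q2, push W → (q2, xxxxxxxxx, WV$)
  read x, top W: go to q2, push W → (q2, xxxxxxxx, WV$)
  read x, top W: go to q2, push W → (q2, xxxxxxx, WV$)
  read x, top W: go to q2, push W → (q2, xxxxxx, WV$)
  read x, top W: go to q2, push W → (q2, xxxxx, WV$)
  read x, top W: go to q2, push W → (q2, xxxx, WV$)
  read x, top W: go to q2, push W → (q2, xxx, WV$)
  read x, top W: go to q2, push W → (q2, xx, WV$)
  read x, top W: go to q2, push W → (q2, x, WV$)
  read x, top W: go to q2, push W → (q2, ε, WV$)
All input consumed; M is in state q2.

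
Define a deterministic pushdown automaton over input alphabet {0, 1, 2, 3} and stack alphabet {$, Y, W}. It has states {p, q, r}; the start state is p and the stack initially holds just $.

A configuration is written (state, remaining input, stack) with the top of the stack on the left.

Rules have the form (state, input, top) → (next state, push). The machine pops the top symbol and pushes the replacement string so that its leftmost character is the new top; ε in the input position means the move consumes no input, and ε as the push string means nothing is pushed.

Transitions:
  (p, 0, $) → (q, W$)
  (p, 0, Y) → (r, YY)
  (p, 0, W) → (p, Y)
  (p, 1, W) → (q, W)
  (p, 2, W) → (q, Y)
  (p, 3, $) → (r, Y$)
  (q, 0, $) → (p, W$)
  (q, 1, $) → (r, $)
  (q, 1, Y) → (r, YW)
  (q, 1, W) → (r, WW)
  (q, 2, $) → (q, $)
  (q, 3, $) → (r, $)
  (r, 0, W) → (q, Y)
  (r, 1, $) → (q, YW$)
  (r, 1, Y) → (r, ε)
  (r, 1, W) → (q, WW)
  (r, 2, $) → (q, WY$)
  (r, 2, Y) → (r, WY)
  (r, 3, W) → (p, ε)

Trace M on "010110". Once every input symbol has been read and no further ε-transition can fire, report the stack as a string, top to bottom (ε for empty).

YW$

(p, 010110, $)
  read 0, top $: go to q, push W$ → (q, 10110, W$)
  read 1, top W: go to r, push WW → (r, 0110, WW$)
  read 0, top W: go to q, push Y → (q, 110, YW$)
  read 1, top Y: go to r, push YW → (r, 10, YWW$)
  read 1, top Y: go to r, push ε → (r, 0, WW$)
  read 0, top W: go to q, push Y → (q, ε, YW$)
All input consumed in state q with stack YW$.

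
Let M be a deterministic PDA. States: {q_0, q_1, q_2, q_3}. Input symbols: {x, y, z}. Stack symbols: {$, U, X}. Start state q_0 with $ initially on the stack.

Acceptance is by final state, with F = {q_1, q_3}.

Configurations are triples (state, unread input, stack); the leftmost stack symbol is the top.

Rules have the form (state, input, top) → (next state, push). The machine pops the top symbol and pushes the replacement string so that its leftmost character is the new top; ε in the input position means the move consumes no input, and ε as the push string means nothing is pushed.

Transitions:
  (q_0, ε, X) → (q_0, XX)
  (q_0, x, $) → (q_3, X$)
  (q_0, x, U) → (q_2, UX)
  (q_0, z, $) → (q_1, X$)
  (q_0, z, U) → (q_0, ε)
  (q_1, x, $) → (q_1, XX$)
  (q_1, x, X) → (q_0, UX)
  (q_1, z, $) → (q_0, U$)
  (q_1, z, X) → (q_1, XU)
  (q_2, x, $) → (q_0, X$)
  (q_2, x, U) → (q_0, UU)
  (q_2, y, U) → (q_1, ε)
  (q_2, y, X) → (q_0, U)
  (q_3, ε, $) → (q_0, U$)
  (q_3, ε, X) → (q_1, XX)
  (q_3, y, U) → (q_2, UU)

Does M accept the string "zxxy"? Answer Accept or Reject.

Accept

(q_0, zxxy, $) ⊢ (q_1, xxy, X$) ⊢ (q_0, xy, UX$) ⊢ (q_2, y, UXX$) ⊢ (q_1, ε, XX$)
All input consumed; state q_1 ∈ F.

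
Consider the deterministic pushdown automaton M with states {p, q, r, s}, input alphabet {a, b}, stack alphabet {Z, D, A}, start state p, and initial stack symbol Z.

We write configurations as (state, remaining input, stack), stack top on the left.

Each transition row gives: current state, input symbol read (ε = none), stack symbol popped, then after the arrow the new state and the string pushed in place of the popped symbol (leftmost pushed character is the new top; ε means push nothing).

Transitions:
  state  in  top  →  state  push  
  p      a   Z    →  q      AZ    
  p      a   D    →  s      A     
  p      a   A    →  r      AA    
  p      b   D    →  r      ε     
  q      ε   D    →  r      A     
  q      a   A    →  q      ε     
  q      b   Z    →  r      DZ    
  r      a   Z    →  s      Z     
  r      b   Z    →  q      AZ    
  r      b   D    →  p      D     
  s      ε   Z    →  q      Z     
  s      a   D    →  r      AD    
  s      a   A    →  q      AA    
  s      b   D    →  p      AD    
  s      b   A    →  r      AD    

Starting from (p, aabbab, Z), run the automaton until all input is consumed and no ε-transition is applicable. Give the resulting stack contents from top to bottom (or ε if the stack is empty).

ADZ

(p, aabbab, Z) ⊢ (q, abbab, AZ) ⊢ (q, bbab, Z) ⊢ (r, bab, DZ) ⊢ (p, ab, DZ) ⊢ (s, b, AZ) ⊢ (r, ε, ADZ)
All input consumed in state r with stack ADZ.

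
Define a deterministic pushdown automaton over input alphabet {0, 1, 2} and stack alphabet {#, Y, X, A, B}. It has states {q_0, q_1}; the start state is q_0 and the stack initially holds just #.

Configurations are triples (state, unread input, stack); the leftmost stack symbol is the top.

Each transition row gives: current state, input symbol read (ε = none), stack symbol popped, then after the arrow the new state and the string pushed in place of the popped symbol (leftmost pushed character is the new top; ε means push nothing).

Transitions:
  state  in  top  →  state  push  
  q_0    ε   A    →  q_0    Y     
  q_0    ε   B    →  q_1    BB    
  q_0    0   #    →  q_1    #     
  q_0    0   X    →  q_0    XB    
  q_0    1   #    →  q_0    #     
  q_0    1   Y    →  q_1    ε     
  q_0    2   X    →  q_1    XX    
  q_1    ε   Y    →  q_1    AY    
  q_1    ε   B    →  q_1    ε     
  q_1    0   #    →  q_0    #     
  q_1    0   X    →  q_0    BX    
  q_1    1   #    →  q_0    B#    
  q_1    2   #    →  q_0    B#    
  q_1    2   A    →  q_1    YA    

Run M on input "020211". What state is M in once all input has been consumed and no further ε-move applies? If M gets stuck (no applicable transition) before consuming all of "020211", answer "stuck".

stuck

(q_0, 020211, #)
  read 0, top #: go to q_1, push # → (q_1, 20211, #)
  read 2, top #: go to q_0, push B# → (q_0, 0211, B#)
  ε-move, top B: go to q_1, push BB → (q_1, 0211, BB#)
  ε-move, top B: go to q_1, push ε → (q_1, 0211, B#)
  ε-move, top B: go to q_1, push ε → (q_1, 0211, #)
  read 0, top #: go to q_0, push # → (q_0, 211, #)
No transition for (q_0, 2, top #); M blocks with input 211 remaining.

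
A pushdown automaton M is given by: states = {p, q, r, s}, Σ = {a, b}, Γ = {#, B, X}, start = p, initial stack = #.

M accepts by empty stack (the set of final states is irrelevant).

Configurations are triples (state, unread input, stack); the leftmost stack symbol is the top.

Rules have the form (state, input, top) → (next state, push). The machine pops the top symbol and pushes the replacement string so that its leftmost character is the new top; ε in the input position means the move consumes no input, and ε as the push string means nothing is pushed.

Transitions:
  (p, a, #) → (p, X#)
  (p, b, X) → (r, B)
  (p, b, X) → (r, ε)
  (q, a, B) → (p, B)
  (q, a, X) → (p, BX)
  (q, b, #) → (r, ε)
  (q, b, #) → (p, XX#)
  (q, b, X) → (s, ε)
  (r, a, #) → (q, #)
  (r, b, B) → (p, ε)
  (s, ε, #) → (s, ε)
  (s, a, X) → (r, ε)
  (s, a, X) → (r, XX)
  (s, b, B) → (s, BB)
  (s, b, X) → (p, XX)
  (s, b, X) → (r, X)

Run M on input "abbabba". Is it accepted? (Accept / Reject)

Reject

No computation consumes all input and empties the stack.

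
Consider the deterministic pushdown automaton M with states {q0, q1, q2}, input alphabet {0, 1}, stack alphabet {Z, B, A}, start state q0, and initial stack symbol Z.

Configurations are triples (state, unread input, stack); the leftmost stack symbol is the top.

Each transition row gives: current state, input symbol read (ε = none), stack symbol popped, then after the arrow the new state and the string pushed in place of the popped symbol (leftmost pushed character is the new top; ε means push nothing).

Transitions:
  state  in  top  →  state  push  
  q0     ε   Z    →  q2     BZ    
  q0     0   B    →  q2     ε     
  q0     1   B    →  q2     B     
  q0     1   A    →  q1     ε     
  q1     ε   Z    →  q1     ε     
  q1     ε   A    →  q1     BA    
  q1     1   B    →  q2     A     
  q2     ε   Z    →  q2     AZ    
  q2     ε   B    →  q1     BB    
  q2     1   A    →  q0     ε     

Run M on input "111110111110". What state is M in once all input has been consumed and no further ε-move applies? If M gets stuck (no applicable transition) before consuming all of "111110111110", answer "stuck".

stuck

(q0, 111110111110, Z)
  ε-move, top Z: go to q2, push BZ → (q2, 111110111110, BZ)
  ε-move, top B: go to q1, push BB → (q1, 111110111110, BBZ)
  read 1, top B: go to q2, push A → (q2, 11110111110, ABZ)
  read 1, top A: go to q0, push ε → (q0, 1110111110, BZ)
  read 1, top B: go to q2, push B → (q2, 110111110, BZ)
  ε-move, top B: go to q1, push BB → (q1, 110111110, BBZ)
  read 1, top B: go to q2, push A → (q2, 10111110, ABZ)
  read 1, top A: go to q0, push ε → (q0, 0111110, BZ)
  read 0, top B: go to q2, push ε → (q2, 111110, Z)
  ε-move, top Z: go to q2, push AZ → (q2, 111110, AZ)
  read 1, top A: go to q0, push ε → (q0, 11110, Z)
  ε-move, top Z: go to q2, push BZ → (q2, 11110, BZ)
  ε-move, top B: go to q1, push BB → (q1, 11110, BBZ)
  read 1, top B: go to q2, push A → (q2, 1110, ABZ)
  read 1, top A: go to q0, push ε → (q0, 110, BZ)
  read 1, top B: go to q2, push B → (q2, 10, BZ)
  ε-move, top B: go to q1, push BB → (q1, 10, BBZ)
  read 1, top B: go to q2, push A → (q2, 0, ABZ)
No transition for (q2, 0, top A); M blocks with input 0 remaining.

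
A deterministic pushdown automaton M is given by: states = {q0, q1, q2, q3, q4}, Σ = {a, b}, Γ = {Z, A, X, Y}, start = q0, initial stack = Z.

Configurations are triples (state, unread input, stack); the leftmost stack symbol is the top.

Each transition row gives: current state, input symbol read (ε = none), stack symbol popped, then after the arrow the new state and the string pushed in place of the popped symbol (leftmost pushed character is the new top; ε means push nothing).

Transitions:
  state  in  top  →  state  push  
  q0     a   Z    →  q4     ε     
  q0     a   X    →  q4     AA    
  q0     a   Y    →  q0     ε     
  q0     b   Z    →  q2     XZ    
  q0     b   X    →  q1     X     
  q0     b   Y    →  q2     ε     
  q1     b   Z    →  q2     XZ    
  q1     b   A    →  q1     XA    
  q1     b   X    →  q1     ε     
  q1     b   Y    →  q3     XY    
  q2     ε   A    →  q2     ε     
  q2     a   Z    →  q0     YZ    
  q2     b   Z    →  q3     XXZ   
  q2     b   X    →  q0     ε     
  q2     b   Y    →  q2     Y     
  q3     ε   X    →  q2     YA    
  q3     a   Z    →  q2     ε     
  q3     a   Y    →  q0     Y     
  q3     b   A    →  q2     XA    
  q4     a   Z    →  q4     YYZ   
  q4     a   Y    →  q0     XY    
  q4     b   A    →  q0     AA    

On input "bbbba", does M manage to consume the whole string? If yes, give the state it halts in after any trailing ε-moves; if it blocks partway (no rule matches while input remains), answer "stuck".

q4

(q0, bbbba, Z)
  read b, top Z: go to q2, push XZ → (q2, bbba, XZ)
  read b, top X: go to q0, push ε → (q0, bba, Z)
  read b, top Z: go to q2, push XZ → (q2, ba, XZ)
  read b, top X: go to q0, push ε → (q0, a, Z)
  read a, top Z: go to q4, push ε → (q4, ε, ε)
All input consumed; M is in state q4.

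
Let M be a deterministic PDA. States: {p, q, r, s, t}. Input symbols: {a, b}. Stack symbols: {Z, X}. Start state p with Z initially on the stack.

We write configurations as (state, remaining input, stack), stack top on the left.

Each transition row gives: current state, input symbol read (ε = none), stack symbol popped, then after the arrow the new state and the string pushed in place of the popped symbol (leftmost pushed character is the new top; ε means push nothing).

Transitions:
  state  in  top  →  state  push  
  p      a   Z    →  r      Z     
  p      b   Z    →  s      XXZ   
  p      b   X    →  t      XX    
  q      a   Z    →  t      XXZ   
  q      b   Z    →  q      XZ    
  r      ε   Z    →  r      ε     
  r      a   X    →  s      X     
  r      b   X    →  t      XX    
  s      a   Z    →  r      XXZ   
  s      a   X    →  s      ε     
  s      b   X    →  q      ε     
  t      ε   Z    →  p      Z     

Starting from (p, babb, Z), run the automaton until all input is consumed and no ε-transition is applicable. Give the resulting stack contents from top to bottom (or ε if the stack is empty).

(p, babb, Z) ⊢ (s, abb, XXZ) ⊢ (s, bb, XZ) ⊢ (q, b, Z) ⊢ (q, ε, XZ)
All input consumed in state q with stack XZ.

XZ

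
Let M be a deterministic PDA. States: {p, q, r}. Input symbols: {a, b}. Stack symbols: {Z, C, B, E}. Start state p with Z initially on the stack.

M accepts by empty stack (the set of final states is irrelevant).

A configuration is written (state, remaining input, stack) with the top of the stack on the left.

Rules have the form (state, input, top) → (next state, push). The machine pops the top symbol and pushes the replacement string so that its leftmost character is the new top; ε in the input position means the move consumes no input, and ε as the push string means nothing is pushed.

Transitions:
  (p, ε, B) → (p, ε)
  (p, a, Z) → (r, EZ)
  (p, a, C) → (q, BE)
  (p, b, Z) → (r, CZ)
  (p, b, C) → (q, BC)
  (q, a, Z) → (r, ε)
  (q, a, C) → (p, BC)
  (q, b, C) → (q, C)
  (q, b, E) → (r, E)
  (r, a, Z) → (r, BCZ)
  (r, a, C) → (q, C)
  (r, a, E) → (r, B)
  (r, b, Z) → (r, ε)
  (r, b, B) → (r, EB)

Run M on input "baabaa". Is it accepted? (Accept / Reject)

(p, baabaa, Z) ⊢ (r, aabaa, CZ) ⊢ (q, abaa, CZ) ⊢ (p, baa, BCZ) ⊢ (p, baa, CZ) ⊢ (q, aa, BCZ)
No transition applies at (q, aa, BCZ); input not fully consumed.

Reject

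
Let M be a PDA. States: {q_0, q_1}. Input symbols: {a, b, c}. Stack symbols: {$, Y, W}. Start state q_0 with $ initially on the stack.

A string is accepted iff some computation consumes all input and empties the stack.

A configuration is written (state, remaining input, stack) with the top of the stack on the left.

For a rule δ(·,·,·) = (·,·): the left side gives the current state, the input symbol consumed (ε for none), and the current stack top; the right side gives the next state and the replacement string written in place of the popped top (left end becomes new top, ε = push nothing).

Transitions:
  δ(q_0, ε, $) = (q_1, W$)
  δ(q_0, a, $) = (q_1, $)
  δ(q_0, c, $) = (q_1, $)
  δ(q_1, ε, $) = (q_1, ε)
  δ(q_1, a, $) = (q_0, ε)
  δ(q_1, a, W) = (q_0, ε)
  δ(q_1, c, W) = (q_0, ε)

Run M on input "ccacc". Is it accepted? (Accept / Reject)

One accepting computation: (q_0, ccacc, $) ⊢ (q_1, ccacc, W$) ⊢ (q_0, cacc, $) ⊢ (q_1, cacc, W$) ⊢ (q_0, acc, $) ⊢ (q_1, acc, W$) ⊢ (q_0, cc, $) ⊢ (q_1, cc, W$) ⊢ (q_0, c, $) ⊢ (q_1, ε, $) ⊢ (q_1, ε, ε)
All input consumed and the stack is empty.

Accept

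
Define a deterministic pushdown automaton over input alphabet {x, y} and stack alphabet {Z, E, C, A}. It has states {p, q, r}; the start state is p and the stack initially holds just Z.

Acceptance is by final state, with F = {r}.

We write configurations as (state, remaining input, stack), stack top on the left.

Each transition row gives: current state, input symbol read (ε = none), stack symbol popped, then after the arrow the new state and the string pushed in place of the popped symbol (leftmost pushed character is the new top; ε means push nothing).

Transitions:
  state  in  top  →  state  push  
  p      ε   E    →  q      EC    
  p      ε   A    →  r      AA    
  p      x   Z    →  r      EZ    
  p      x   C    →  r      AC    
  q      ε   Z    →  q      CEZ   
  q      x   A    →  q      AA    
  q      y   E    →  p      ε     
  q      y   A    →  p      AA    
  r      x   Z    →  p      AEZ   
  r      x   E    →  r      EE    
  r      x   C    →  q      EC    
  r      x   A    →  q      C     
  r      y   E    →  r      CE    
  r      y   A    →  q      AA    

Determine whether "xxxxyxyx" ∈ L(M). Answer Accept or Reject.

Accept

(p, xxxxyxyx, Z)
  read x, top Z: go to r, push EZ → (r, xxxyxyx, EZ)
  read x, top E: go to r, push EE → (r, xxyxyx, EEZ)
  read x, top E: go to r, push EE → (r, xyxyx, EEEZ)
  read x, top E: go to r, push EE → (r, yxyx, EEEEZ)
  read y, top E: go to r, push CE → (r, xyx, CEEEEZ)
  read x, top C: go to q, push EC → (q, yx, ECEEEEZ)
  read y, top E: go to p, push ε → (p, x, CEEEEZ)
  read x, top C: go to r, push AC → (r, ε, ACEEEEZ)
All input consumed; state r ∈ F.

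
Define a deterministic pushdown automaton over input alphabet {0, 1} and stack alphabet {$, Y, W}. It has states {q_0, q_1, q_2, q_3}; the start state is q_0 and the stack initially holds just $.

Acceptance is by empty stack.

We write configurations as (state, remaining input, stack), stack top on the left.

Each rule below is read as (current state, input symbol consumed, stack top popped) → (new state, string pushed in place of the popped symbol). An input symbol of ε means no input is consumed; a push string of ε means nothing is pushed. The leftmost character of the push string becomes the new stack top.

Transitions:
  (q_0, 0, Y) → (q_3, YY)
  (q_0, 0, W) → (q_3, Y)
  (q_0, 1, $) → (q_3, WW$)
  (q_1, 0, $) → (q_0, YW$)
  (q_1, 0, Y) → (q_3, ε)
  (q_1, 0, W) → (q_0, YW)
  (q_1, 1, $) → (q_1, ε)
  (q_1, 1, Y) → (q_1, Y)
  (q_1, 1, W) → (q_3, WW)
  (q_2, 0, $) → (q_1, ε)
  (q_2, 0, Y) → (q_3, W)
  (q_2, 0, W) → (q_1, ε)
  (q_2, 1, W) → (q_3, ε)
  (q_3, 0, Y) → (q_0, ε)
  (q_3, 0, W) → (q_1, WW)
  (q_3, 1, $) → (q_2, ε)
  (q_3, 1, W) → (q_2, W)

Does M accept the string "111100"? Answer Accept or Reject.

(q_0, 111100, $)
  read 1, top $: go to q_3, push WW$ → (q_3, 11100, WW$)
  read 1, top W: go to q_2, push W → (q_2, 1100, WW$)
  read 1, top W: go to q_3, push ε → (q_3, 100, W$)
  read 1, top W: go to q_2, push W → (q_2, 00, W$)
  read 0, top W: go to q_1, push ε → (q_1, 0, $)
  read 0, top $: go to q_0, push YW$ → (q_0, ε, YW$)
All input consumed; stack is YW$, not empty, and no further ε-move applies.

Reject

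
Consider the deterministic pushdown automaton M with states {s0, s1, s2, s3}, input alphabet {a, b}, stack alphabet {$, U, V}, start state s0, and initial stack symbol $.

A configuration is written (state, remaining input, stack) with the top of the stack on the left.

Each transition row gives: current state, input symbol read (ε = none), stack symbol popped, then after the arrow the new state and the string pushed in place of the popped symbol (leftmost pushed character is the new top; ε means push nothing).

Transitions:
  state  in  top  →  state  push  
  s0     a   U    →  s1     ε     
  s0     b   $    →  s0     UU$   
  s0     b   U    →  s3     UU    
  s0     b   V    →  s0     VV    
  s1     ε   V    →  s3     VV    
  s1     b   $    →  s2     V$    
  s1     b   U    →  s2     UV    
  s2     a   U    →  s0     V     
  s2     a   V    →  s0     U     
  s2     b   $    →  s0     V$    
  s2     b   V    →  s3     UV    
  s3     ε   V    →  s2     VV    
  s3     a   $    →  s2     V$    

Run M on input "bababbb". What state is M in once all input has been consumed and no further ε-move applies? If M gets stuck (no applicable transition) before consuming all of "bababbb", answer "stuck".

(s0, bababbb, $)
  read b, top $: go to s0, push UU$ → (s0, ababbb, UU$)
  read a, top U: go to s1, push ε → (s1, babbb, U$)
  read b, top U: go to s2, push UV → (s2, abbb, UV$)
  read a, top U: go to s0, push V → (s0, bbb, VV$)
  read b, top V: go to s0, push VV → (s0, bb, VVV$)
  read b, top V: go to s0, push VV → (s0, b, VVVV$)
  read b, top V: go to s0, push VV → (s0, ε, VVVVV$)
All input consumed; M is in state s0.

s0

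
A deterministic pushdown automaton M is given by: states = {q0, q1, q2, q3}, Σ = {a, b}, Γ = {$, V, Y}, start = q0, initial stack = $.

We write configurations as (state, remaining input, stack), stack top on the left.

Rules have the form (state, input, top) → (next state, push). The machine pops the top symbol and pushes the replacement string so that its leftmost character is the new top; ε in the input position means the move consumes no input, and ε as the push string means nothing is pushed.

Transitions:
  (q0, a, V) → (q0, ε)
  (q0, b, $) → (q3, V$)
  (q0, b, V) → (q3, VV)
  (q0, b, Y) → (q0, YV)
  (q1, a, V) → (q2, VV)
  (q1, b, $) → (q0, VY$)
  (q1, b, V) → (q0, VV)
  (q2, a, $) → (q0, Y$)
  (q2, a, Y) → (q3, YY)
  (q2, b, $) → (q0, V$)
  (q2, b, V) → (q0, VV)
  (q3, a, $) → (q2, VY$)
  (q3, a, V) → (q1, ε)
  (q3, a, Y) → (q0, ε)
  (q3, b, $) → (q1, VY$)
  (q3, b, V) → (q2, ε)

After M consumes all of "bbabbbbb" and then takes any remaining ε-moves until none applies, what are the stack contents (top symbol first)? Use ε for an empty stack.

(q0, bbabbbbb, $)
  read b, top $: go to q3, push V$ → (q3, babbbbb, V$)
  read b, top V: go to q2, push ε → (q2, abbbbb, $)
  read a, top $: go to q0, push Y$ → (q0, bbbbb, Y$)
  read b, top Y: go to q0, push YV → (q0, bbbb, YV$)
  read b, top Y: go to q0, push YV → (q0, bbb, YVV$)
  read b, top Y: go to q0, push YV → (q0, bb, YVVV$)
  read b, top Y: go to q0, push YV → (q0, b, YVVVV$)
  read b, top Y: go to q0, push YV → (q0, ε, YVVVVV$)
All input consumed in state q0 with stack YVVVVV$.

YVVVVV$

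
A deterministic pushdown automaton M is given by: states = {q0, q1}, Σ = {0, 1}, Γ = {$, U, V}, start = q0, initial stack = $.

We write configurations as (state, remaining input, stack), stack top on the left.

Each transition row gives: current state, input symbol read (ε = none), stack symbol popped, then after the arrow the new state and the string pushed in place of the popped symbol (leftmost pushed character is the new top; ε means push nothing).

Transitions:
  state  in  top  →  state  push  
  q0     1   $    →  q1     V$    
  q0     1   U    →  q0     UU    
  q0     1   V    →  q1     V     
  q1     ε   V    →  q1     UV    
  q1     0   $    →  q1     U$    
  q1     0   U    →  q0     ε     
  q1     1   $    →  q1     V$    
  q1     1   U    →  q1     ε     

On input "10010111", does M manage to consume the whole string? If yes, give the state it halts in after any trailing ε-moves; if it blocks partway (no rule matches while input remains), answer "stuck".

stuck

(q0, 10010111, $) ⊢ (q1, 0010111, V$) ⊢ (q1, 0010111, UV$) ⊢ (q0, 010111, V$)
No transition for (q0, 0, top V); M blocks with input 010111 remaining.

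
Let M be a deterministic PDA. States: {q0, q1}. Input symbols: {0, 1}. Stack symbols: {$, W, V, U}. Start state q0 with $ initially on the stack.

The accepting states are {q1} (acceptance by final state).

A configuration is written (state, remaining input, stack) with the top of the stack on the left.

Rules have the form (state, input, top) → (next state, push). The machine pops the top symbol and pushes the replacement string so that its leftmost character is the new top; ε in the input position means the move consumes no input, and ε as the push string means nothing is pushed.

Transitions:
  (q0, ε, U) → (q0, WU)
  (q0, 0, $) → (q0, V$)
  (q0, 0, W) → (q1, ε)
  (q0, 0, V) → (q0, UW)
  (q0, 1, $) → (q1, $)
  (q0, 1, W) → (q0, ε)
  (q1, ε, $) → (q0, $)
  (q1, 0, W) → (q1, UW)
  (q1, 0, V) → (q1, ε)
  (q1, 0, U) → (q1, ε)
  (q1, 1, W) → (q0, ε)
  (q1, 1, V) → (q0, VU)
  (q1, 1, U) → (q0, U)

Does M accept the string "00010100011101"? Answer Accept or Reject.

Reject

(q0, 00010100011101, $)
  read 0, top $: go to q0, push V$ → (q0, 0010100011101, V$)
  read 0, top V: go to q0, push UW → (q0, 010100011101, UW$)
  ε-move, top U: go to q0, push WU → (q0, 010100011101, WUW$)
  read 0, top W: go to q1, push ε → (q1, 10100011101, UW$)
  read 1, top U: go to q0, push U → (q0, 0100011101, UW$)
  ε-move, top U: go to q0, push WU → (q0, 0100011101, WUW$)
  read 0, top W: go to q1, push ε → (q1, 100011101, UW$)
  read 1, top U: go to q0, push U → (q0, 00011101, UW$)
  ε-move, top U: go to q0, push WU → (q0, 00011101, WUW$)
  read 0, top W: go to q1, push ε → (q1, 0011101, UW$)
  read 0, top U: go to q1, push ε → (q1, 011101, W$)
  read 0, top W: go to q1, push UW → (q1, 11101, UW$)
  read 1, top U: go to q0, push U → (q0, 1101, UW$)
  ε-move, top U: go to q0, push WU → (q0, 1101, WUW$)
  read 1, top W: go to q0, push ε → (q0, 101, UW$)
  ε-move, top U: go to q0, push WU → (q0, 101, WUW$)
  read 1, top W: go to q0, push ε → (q0, 01, UW$)
  ε-move, top U: go to q0, push WU → (q0, 01, WUW$)
  read 0, top W: go to q1, push ε → (q1, 1, UW$)
  read 1, top U: go to q0, push U → (q0, ε, UW$)
  ε-move, top U: go to q0, push WU → (q0, ε, WUW$)
All input consumed; state q0 ∉ F and no further ε-move applies.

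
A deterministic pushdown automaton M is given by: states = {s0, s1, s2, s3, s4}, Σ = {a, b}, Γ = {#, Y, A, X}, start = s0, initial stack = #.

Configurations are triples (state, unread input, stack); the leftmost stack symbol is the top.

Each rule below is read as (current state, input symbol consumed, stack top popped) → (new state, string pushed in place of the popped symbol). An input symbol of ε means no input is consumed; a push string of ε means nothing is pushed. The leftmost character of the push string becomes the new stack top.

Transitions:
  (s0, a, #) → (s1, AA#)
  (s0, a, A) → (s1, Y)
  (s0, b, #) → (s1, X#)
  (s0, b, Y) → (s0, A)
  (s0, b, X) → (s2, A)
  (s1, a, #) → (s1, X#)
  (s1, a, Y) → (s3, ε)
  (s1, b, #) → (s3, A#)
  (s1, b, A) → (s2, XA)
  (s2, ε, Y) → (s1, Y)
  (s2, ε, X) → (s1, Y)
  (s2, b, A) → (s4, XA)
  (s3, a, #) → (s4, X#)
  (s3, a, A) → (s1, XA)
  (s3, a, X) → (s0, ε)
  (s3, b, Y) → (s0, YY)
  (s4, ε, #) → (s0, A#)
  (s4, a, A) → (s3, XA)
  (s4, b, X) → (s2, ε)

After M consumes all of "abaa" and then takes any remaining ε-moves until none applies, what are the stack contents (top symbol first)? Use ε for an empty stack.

(s0, abaa, #) ⊢ (s1, baa, AA#) ⊢ (s2, aa, XAA#) ⊢ (s1, aa, YAA#) ⊢ (s3, a, AA#) ⊢ (s1, ε, XAA#)
All input consumed in state s1 with stack XAA#.

XAA#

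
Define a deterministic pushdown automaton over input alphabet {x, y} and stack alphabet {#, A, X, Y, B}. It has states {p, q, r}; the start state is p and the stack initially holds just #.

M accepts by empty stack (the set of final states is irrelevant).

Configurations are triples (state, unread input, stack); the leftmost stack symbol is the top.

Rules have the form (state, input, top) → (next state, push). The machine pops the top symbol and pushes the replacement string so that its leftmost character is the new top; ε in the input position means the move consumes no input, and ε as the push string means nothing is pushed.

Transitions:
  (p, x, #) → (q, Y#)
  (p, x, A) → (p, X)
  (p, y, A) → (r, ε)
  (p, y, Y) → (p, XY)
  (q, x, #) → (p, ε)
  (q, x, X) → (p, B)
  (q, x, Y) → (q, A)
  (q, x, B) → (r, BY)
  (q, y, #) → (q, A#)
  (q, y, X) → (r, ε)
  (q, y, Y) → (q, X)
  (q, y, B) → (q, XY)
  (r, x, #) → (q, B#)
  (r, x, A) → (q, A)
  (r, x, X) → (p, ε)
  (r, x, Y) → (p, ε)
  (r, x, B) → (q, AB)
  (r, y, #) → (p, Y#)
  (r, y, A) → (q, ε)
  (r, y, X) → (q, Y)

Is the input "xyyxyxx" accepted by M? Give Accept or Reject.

(p, xyyxyxx, #)
  read x, top #: go to q, push Y# → (q, yyxyxx, Y#)
  read y, top Y: go to q, push X → (q, yxyxx, X#)
  read y, top X: go to r, push ε → (r, xyxx, #)
  read x, top #: go to q, push B# → (q, yxx, B#)
  read y, top B: go to q, push XY → (q, xx, XY#)
  read x, top X: go to p, push B → (p, x, BY#)
No transition applies at (p, x, BY#); input not fully consumed.

Reject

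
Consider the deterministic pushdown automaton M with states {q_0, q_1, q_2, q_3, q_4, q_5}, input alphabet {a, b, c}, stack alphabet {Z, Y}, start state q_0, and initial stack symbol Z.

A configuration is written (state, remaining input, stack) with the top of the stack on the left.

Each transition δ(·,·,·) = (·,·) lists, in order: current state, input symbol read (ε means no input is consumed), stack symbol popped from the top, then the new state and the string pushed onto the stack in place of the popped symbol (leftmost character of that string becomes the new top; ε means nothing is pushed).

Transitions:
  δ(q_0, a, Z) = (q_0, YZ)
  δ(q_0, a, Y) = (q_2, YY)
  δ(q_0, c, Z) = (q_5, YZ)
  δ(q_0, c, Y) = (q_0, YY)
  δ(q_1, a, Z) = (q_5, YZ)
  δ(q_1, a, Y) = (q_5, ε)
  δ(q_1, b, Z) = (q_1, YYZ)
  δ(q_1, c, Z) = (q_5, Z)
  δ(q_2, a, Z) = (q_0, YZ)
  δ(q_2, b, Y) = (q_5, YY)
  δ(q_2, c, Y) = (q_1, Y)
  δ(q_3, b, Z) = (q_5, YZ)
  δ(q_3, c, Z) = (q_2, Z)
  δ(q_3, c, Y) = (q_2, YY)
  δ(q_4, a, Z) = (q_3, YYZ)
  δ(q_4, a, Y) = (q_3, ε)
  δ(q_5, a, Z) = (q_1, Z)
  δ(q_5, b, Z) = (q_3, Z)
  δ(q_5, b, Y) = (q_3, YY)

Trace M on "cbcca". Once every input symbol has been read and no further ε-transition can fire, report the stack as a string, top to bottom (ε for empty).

(q_0, cbcca, Z)
  read c, top Z: go to q_5, push YZ → (q_5, bcca, YZ)
  read b, top Y: go to q_3, push YY → (q_3, cca, YYZ)
  read c, top Y: go to q_2, push YY → (q_2, ca, YYYZ)
  read c, top Y: go to q_1, push Y → (q_1, a, YYYZ)
  read a, top Y: go to q_5, push ε → (q_5, ε, YYZ)
All input consumed in state q_5 with stack YYZ.

YYZ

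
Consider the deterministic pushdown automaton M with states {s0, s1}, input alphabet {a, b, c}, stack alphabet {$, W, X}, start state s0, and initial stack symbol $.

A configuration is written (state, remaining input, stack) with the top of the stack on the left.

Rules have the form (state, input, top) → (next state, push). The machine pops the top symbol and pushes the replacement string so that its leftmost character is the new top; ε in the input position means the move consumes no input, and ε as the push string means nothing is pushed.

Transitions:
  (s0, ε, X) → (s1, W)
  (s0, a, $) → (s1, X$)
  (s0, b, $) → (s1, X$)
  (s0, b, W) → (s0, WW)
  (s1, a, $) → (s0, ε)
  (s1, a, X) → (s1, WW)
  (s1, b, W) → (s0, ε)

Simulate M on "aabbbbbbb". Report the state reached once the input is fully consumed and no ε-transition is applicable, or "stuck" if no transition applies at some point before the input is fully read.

s0

(s0, aabbbbbbb, $)
  read a, top $: go to s1, push X$ → (s1, abbbbbbb, X$)
  read a, top X: go to s1, push WW → (s1, bbbbbbb, WW$)
  read b, top W: go to s0, push ε → (s0, bbbbbb, W$)
  read b, top W: go to s0, push WW → (s0, bbbbb, WW$)
  read b, top W: go to s0, push WW → (s0, bbbb, WWW$)
  read b, top W: go to s0, push WW → (s0, bbb, WWWW$)
  read b, top W: go to s0, push WW → (s0, bb, WWWWW$)
  read b, top W: go to s0, push WW → (s0, b, WWWWWW$)
  read b, top W: go to s0, push WW → (s0, ε, WWWWWWW$)
All input consumed; M is in state s0.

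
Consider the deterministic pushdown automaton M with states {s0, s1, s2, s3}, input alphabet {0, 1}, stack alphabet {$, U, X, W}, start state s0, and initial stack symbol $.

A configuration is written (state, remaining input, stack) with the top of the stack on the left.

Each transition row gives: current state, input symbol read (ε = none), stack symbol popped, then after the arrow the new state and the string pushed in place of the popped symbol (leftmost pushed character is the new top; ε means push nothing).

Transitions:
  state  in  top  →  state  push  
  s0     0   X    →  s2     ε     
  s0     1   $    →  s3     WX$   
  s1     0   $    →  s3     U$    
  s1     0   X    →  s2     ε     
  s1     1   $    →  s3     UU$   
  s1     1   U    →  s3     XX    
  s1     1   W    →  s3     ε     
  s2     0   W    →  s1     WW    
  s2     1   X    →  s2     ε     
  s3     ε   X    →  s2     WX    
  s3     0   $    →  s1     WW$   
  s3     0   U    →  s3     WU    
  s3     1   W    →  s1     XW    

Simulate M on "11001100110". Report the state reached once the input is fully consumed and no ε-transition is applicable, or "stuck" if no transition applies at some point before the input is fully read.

s2

(s0, 11001100110, $)
  read 1, top $: go to s3, push WX$ → (s3, 1001100110, WX$)
  read 1, top W: go to s1, push XW → (s1, 001100110, XWX$)
  read 0, top X: go to s2, push ε → (s2, 01100110, WX$)
  read 0, top W: go to s1, push WW → (s1, 1100110, WWX$)
  read 1, top W: go to s3, push ε → (s3, 100110, WX$)
  read 1, top W: go to s1, push XW → (s1, 00110, XWX$)
  read 0, top X: go to s2, push ε → (s2, 0110, WX$)
  read 0, top W: go to s1, push WW → (s1, 110, WWX$)
  read 1, top W: go to s3, push ε → (s3, 10, WX$)
  read 1, top W: go to s1, push XW → (s1, 0, XWX$)
  read 0, top X: go to s2, push ε → (s2, ε, WX$)
All input consumed; M is in state s2.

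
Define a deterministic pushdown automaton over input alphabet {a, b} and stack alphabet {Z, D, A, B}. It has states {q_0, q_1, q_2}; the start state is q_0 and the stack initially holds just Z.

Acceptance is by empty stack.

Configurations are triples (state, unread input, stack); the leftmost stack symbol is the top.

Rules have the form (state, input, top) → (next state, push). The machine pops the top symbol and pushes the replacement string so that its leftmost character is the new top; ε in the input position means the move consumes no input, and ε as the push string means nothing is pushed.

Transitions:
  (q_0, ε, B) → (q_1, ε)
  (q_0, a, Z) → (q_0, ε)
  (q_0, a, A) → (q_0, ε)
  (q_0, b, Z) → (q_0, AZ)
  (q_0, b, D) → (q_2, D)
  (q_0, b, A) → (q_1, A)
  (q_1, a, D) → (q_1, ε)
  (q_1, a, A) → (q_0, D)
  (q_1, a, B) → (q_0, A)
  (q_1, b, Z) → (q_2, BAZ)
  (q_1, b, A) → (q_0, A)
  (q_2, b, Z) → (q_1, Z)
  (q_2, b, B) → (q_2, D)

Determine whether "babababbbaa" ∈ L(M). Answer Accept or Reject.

(q_0, babababbbaa, Z)
  read b, top Z: go to q_0, push AZ → (q_0, abababbbaa, AZ)
  read a, top A: go to q_0, push ε → (q_0, bababbbaa, Z)
  read b, top Z: go to q_0, push AZ → (q_0, ababbbaa, AZ)
  read a, top A: go to q_0, push ε → (q_0, babbbaa, Z)
  read b, top Z: go to q_0, push AZ → (q_0, abbbaa, AZ)
  read a, top A: go to q_0, push ε → (q_0, bbbaa, Z)
  read b, top Z: go to q_0, push AZ → (q_0, bbaa, AZ)
  read b, top A: go to q_1, push A → (q_1, baa, AZ)
  read b, top A: go to q_0, push A → (q_0, aa, AZ)
  read a, top A: go to q_0, push ε → (q_0, a, Z)
  read a, top Z: go to q_0, push ε → (q_0, ε, ε)
All input consumed and the stack is empty.

Accept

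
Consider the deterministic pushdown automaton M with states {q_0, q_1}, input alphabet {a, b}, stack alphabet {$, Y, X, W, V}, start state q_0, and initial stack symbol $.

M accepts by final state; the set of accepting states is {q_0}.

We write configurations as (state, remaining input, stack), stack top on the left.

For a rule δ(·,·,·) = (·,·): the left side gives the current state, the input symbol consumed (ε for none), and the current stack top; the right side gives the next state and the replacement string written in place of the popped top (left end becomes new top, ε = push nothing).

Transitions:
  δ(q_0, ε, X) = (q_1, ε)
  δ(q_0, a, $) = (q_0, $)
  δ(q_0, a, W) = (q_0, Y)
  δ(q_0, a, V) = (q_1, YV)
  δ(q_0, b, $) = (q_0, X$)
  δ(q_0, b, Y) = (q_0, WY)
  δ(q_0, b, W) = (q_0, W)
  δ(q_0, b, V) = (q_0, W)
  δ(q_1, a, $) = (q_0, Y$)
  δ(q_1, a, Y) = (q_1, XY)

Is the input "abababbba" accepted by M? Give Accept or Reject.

Accept

(q_0, abababbba, $) ⊢ (q_0, bababbba, $) ⊢ (q_0, ababbba, X$) ⊢ (q_1, ababbba, $) ⊢ (q_0, babbba, Y$) ⊢ (q_0, abbba, WY$) ⊢ (q_0, bbba, YY$) ⊢ (q_0, bba, WYY$) ⊢ (q_0, ba, WYY$) ⊢ (q_0, a, WYY$) ⊢ (q_0, ε, YYY$)
All input consumed; state q_0 ∈ F.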